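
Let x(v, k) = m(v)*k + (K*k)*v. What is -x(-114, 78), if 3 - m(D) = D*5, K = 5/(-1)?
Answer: -89154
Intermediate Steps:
K = -5 (K = 5*(-1) = -5)
m(D) = 3 - 5*D (m(D) = 3 - D*5 = 3 - 5*D)
x(v, k) = k*(3 - 5*v) - 5*k*v (x(v, k) = (3 - 5*v)*k + (-5*k)*v = k*(3 - 5*v) - 5*k*v)
-x(-114, 78) = -78*(3 - 10*(-114)) = -78*(3 + 1140) = -78*1143 = -1*89154 = -89154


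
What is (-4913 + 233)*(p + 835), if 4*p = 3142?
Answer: -7583940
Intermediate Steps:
p = 1571/2 (p = (¼)*3142 = 1571/2 ≈ 785.50)
(-4913 + 233)*(p + 835) = (-4913 + 233)*(1571/2 + 835) = -4680*3241/2 = -7583940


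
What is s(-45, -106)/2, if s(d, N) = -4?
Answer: -2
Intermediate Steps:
s(-45, -106)/2 = -4/2 = -4*½ = -2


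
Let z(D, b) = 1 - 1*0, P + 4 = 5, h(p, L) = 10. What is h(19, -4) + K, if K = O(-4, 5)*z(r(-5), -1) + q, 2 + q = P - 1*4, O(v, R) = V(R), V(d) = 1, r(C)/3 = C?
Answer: 6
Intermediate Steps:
r(C) = 3*C
P = 1 (P = -4 + 5 = 1)
O(v, R) = 1
z(D, b) = 1 (z(D, b) = 1 + 0 = 1)
q = -5 (q = -2 + (1 - 1*4) = -2 + (1 - 4) = -2 - 3 = -5)
K = -4 (K = 1*1 - 5 = 1 - 5 = -4)
h(19, -4) + K = 10 - 4 = 6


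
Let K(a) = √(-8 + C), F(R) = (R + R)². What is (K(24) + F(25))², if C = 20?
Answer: 6250012 + 10000*√3 ≈ 6.2673e+6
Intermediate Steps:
F(R) = 4*R² (F(R) = (2*R)² = 4*R²)
K(a) = 2*√3 (K(a) = √(-8 + 20) = √12 = 2*√3)
(K(24) + F(25))² = (2*√3 + 4*25²)² = (2*√3 + 4*625)² = (2*√3 + 2500)² = (2500 + 2*√3)²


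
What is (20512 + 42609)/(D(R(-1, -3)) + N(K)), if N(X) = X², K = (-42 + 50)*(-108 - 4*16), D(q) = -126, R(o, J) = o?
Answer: 63121/1893250 ≈ 0.033340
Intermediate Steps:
K = -1376 (K = 8*(-108 - 64) = 8*(-172) = -1376)
(20512 + 42609)/(D(R(-1, -3)) + N(K)) = (20512 + 42609)/(-126 + (-1376)²) = 63121/(-126 + 1893376) = 63121/1893250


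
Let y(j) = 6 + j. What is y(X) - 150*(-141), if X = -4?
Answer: 21152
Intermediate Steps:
y(X) - 150*(-141) = (6 - 4) - 150*(-141) = 2 + 21150 = 21152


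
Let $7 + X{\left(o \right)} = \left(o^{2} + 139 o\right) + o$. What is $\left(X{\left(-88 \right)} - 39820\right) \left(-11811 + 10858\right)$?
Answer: $42316059$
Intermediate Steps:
$X{\left(o \right)} = -7 + o^{2} + 140 o$ ($X{\left(o \right)} = -7 + \left(\left(o^{2} + 139 o\right) + o\right) = -7 + \left(o^{2} + 140 o\right) = -7 + o^{2} + 140 o$)
$\left(X{\left(-88 \right)} - 39820\right) \left(-11811 + 10858\right) = \left(\left(-7 + \left(-88\right)^{2} + 140 \left(-88\right)\right) - 39820\right) \left(-11811 + 10858\right) = \left(\left(-7 + 7744 - 12320\right) - 39820\right) \left(-953\right) = \left(-4583 - 39820\right) \left(-953\right) = \left(-44403\right) \left(-953\right) = 42316059$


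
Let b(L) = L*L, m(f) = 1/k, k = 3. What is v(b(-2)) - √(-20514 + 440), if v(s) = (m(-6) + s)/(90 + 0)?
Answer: 13/270 - I*√20074 ≈ 0.048148 - 141.68*I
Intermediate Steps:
m(f) = ⅓ (m(f) = 1/3 = ⅓)
b(L) = L²
v(s) = 1/270 + s/90 (v(s) = (⅓ + s)/(90 + 0) = (⅓ + s)/90 = (⅓ + s)*(1/90) = 1/270 + s/90)
v(b(-2)) - √(-20514 + 440) = (1/270 + (1/90)*(-2)²) - √(-20514 + 440) = (1/270 + (1/90)*4) - √(-20074) = (1/270 + 2/45) - I*√20074 = 13/270 - I*√20074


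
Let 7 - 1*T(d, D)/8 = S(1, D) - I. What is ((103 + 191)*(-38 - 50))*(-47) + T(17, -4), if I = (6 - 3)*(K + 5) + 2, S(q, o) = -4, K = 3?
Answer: 1216280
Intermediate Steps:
I = 26 (I = (6 - 3)*(3 + 5) + 2 = 3*8 + 2 = 24 + 2 = 26)
T(d, D) = 296 (T(d, D) = 56 - 8*(-4 - 1*26) = 56 - 8*(-4 - 26) = 56 - 8*(-30) = 56 + 240 = 296)
((103 + 191)*(-38 - 50))*(-47) + T(17, -4) = ((103 + 191)*(-38 - 50))*(-47) + 296 = (294*(-88))*(-47) + 296 = -25872*(-47) + 296 = 1215984 + 296 = 1216280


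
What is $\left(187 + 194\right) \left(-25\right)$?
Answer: $-9525$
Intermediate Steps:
$\left(187 + 194\right) \left(-25\right) = 381 \left(-25\right) = -9525$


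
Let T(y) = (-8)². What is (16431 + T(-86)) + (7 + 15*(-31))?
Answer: 16037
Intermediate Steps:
T(y) = 64
(16431 + T(-86)) + (7 + 15*(-31)) = (16431 + 64) + (7 + 15*(-31)) = 16495 + (7 - 465) = 16495 - 458 = 16037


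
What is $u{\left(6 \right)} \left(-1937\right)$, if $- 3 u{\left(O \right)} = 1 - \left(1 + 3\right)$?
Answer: $-1937$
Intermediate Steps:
$u{\left(O \right)} = 1$ ($u{\left(O \right)} = - \frac{1 - \left(1 + 3\right)}{3} = - \frac{1 - 4}{3} = \left(- \frac{1}{3}\right) \left(-3\right) = 1$)
$u{\left(6 \right)} \left(-1937\right) = 1 \left(-1937\right) = -1937$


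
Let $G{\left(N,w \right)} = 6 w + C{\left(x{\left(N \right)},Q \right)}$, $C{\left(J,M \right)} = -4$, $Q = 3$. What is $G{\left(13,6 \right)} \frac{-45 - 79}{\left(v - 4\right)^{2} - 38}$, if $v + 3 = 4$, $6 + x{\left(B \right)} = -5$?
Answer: $\frac{3968}{29} \approx 136.83$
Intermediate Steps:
$x{\left(B \right)} = -11$ ($x{\left(B \right)} = -6 - 5 = -11$)
$v = 1$ ($v = -3 + 4 = 1$)
$G{\left(N,w \right)} = -4 + 6 w$ ($G{\left(N,w \right)} = 6 w - 4 = -4 + 6 w$)
$G{\left(13,6 \right)} \frac{-45 - 79}{\left(v - 4\right)^{2} - 38} = \left(-4 + 6 \cdot 6\right) \frac{-45 - 79}{\left(1 - 4\right)^{2} - 38} = \left(-4 + 36\right) \left(- \frac{124}{\left(-3\right)^{2} - 38}\right) = 32 \left(- \frac{124}{9 - 38}\right) = 32 \left(- \frac{124}{-29}\right) = 32 \left(\left(-124\right) \left(- \frac{1}{29}\right)\right) = 32 \cdot \frac{124}{29} = \frac{3968}{29}$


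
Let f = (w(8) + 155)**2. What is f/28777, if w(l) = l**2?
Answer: 47961/28777 ≈ 1.6666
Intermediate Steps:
f = 47961 (f = (8**2 + 155)**2 = (64 + 155)**2 = 219**2 = 47961)
f/28777 = 47961/28777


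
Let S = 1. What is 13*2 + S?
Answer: 27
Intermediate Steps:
13*2 + S = 13*2 + 1 = 26 + 1 = 27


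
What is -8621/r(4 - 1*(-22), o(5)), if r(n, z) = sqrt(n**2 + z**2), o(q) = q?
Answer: -8621*sqrt(701)/701 ≈ -325.61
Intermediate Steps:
-8621/r(4 - 1*(-22), o(5)) = -8621/sqrt((4 - 1*(-22))**2 + 5**2) = -8621/sqrt((4 + 22)**2 + 25) = -8621/sqrt(26**2 + 25) = -8621/sqrt(676 + 25) = -8621*sqrt(701)/701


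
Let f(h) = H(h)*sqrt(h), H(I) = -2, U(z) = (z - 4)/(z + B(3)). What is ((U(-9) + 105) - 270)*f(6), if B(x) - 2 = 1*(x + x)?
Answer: 304*sqrt(6) ≈ 744.64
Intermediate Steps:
B(x) = 2 + 2*x (B(x) = 2 + 1*(x + x) = 2 + 1*(2*x) = 2 + 2*x)
U(z) = (-4 + z)/(8 + z) (U(z) = (z - 4)/(z + (2 + 2*3)) = (-4 + z)/(z + (2 + 6)) = (-4 + z)/(z + 8) = (-4 + z)/(8 + z))
f(h) = -2*sqrt(h)
((U(-9) + 105) - 270)*f(6) = (((-4 - 9)/(8 - 9) + 105) - 270)*(-2*sqrt(6)) = ((-13/(-1) + 105) - 270)*(-2*sqrt(6)) = ((-1*(-13) + 105) - 270)*(-2*sqrt(6)) = ((13 + 105) - 270)*(-2*sqrt(6)) = (118 - 270)*(-2*sqrt(6)) = -(-304)*sqrt(6) = 304*sqrt(6)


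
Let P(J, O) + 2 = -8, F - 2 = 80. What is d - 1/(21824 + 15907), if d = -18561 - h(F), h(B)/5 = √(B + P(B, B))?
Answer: -700325092/37731 - 30*√2 ≈ -18603.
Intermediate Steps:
F = 82 (F = 2 + 80 = 82)
P(J, O) = -10 (P(J, O) = -2 - 8 = -10)
h(B) = 5*√(-10 + B) (h(B) = 5*√(B - 10) = 5*√(-10 + B))
d = -18561 - 30*√2 (d = -18561 - 5*√(-10 + 82) = -18561 - 5*√72 = -18561 - 5*6*√2 = -18561 - 30*√2 ≈ -18603.)
d - 1/(21824 + 15907) = (-18561 - 30*√2) - 1/(21824 + 15907) = (-18561 - 30*√2) - 1/37731 = -700325092/37731 - 30*√2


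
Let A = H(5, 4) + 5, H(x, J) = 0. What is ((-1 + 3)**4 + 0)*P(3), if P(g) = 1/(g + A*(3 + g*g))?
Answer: 16/63 ≈ 0.25397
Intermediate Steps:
A = 5 (A = 0 + 5 = 5)
P(g) = 1/(15 + g + 5*g**2) (P(g) = 1/(g + 5*(3 + g*g)) = 1/(g + 5*(3 + g**2)) = 1/(g + (15 + 5*g**2)) = 1/(15 + g + 5*g**2))
((-1 + 3)**4 + 0)*P(3) = ((-1 + 3)**4 + 0)/(15 + 3 + 5*3**2) = (2**4 + 0)/(15 + 3 + 5*9) = (16 + 0)/(15 + 3 + 45) = 16/63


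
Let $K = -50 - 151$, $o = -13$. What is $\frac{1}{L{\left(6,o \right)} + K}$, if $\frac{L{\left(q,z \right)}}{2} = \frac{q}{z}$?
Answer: $- \frac{13}{2625} \approx -0.0049524$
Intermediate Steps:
$L{\left(q,z \right)} = \frac{2 q}{z}$ ($L{\left(q,z \right)} = 2 \frac{q}{z} = \frac{2 q}{z}$)
$K = -201$ ($K = -50 - 151 = -201$)
$\frac{1}{L{\left(6,o \right)} + K} = \frac{1}{2 \cdot 6 \frac{1}{-13} - 201} = \frac{1}{2 \cdot 6 \left(- \frac{1}{13}\right) - 201} = \frac{1}{- \frac{12}{13} - 201} = \frac{1}{- \frac{2625}{13}} = - \frac{13}{2625}$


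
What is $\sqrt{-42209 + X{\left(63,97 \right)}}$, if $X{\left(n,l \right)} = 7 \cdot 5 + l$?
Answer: $i \sqrt{42077} \approx 205.13 i$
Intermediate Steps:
$X{\left(n,l \right)} = 35 + l$
$\sqrt{-42209 + X{\left(63,97 \right)}} = \sqrt{-42209 + \left(35 + 97\right)} = \sqrt{-42209 + 132} = \sqrt{-42077} = i \sqrt{42077}$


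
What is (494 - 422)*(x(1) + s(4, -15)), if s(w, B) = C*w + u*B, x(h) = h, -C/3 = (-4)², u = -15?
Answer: 2448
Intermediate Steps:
C = -48 (C = -3*(-4)² = -3*16 = -48)
s(w, B) = -48*w - 15*B
(494 - 422)*(x(1) + s(4, -15)) = (494 - 422)*(1 + (-48*4 - 15*(-15))) = 72*(1 + (-192 + 225)) = 72*(1 + 33) = 72*34 = 2448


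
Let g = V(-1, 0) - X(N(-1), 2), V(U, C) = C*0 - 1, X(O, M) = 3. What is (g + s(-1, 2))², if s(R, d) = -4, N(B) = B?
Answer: 64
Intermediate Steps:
V(U, C) = -1 (V(U, C) = 0 - 1 = -1)
g = -4 (g = -1 - 1*3 = -1 - 3 = -4)
(g + s(-1, 2))² = (-4 - 4)² = (-8)² = 64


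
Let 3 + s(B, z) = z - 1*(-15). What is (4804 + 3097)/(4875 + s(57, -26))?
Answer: 7901/4861 ≈ 1.6254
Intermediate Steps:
s(B, z) = 12 + z (s(B, z) = -3 + (z - 1*(-15)) = -3 + (z + 15) = -3 + (15 + z) = 12 + z)
(4804 + 3097)/(4875 + s(57, -26)) = (4804 + 3097)/(4875 + (12 - 26)) = 7901/(4875 - 14) = 7901/4861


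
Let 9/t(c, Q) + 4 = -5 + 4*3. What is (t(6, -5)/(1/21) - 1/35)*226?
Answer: 498104/35 ≈ 14232.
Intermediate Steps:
t(c, Q) = 3 (t(c, Q) = 9/(-4 + (-5 + 4*3)) = 9/(-4 + (-5 + 12)) = 9/(-4 + 7) = 9/3 = 9*(⅓) = 3)
(t(6, -5)/(1/21) - 1/35)*226 = (3/(1/21) - 1/35)*226 = (3/(1/21) - 1*1/35)*226 = (3*21 - 1/35)*226 = (63 - 1/35)*226 = (2204/35)*226 = 498104/35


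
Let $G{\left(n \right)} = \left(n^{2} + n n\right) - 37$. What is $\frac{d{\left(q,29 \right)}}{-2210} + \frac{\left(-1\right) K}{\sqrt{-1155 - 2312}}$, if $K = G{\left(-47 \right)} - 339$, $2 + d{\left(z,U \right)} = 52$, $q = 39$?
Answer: $- \frac{5}{221} + \frac{4042 i \sqrt{3467}}{3467} \approx -0.022624 + 68.647 i$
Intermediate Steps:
$G{\left(n \right)} = -37 + 2 n^{2}$ ($G{\left(n \right)} = \left(n^{2} + n^{2}\right) - 37 = 2 n^{2} - 37 = -37 + 2 n^{2}$)
$d{\left(z,U \right)} = 50$ ($d{\left(z,U \right)} = -2 + 52 = 50$)
$K = 4042$ ($K = \left(-37 + 2 \left(-47\right)^{2}\right) - 339 = \left(-37 + 2 \cdot 2209\right) - 339 = \left(-37 + 4418\right) - 339 = 4381 - 339 = 4042$)
$\frac{d{\left(q,29 \right)}}{-2210} + \frac{\left(-1\right) K}{\sqrt{-1155 - 2312}} = \frac{50}{-2210} + \frac{\left(-1\right) 4042}{\sqrt{-1155 - 2312}} = 50 \left(- \frac{1}{2210}\right) - \frac{4042}{\sqrt{-3467}} = - \frac{5}{221} - \frac{4042}{i \sqrt{3467}} = - \frac{5}{221} - 4042 \left(- \frac{i \sqrt{3467}}{3467}\right) = - \frac{5}{221} + \frac{4042 i \sqrt{3467}}{3467}$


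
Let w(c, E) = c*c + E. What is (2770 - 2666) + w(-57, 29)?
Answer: 3382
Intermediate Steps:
w(c, E) = E + c² (w(c, E) = c² + E = E + c²)
(2770 - 2666) + w(-57, 29) = (2770 - 2666) + (29 + (-57)²) = 104 + (29 + 3249) = 104 + 3278 = 3382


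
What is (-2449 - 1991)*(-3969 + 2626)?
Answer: 5962920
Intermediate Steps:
(-2449 - 1991)*(-3969 + 2626) = -4440*(-1343) = 5962920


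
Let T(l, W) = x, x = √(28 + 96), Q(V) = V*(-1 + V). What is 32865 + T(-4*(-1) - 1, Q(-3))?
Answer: 32865 + 2*√31 ≈ 32876.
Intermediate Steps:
x = 2*√31 (x = √124 = 2*√31 ≈ 11.136)
T(l, W) = 2*√31
32865 + T(-4*(-1) - 1, Q(-3)) = 32865 + 2*√31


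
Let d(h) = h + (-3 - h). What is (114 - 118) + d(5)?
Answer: -7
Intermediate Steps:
d(h) = -3
(114 - 118) + d(5) = (114 - 118) - 3 = -4 - 3 = -7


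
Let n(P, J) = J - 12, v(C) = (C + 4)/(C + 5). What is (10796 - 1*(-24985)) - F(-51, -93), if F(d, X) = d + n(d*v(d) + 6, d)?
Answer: 35895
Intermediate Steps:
v(C) = (4 + C)/(5 + C)
n(P, J) = -12 + J
F(d, X) = -12 + 2*d (F(d, X) = d + (-12 + d) = -12 + 2*d)
(10796 - 1*(-24985)) - F(-51, -93) = (10796 - 1*(-24985)) - (-12 + 2*(-51)) = (10796 + 24985) - (-12 - 102) = 35781 - 1*(-114) = 35781 + 114 = 35895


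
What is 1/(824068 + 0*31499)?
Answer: 1/824068 ≈ 1.2135e-6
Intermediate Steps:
1/(824068 + 0*31499) = 1/(824068 + 0) = 1/824068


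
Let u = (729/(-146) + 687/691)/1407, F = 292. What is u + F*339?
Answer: 4683669945113/47315534 ≈ 98988.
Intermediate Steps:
u = -134479/47315534 (u = (729*(-1/146) + 687*(1/691))*(1/1407) = (-729/146 + 687/691)*(1/1407) = -403437/100886*1/1407 = -134479/47315534 ≈ -0.0028422)
u + F*339 = -134479/47315534 + 292*339 = -134479/47315534 + 98988 = 4683669945113/47315534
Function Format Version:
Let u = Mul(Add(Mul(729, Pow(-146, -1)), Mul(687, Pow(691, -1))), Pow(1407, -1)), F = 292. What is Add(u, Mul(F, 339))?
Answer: Rational(4683669945113, 47315534) ≈ 98988.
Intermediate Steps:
u = Rational(-134479, 47315534) (u = Mul(Add(Mul(729, Rational(-1, 146)), Mul(687, Rational(1, 691))), Rational(1, 1407)) = Mul(Add(Rational(-729, 146), Rational(687, 691)), Rational(1, 1407)) = Mul(Rational(-403437, 100886), Rational(1, 1407)) = Rational(-134479, 47315534) ≈ -0.0028422)
Add(u, Mul(F, 339)) = Add(Rational(-134479, 47315534), Mul(292, 339)) = Add(Rational(-134479, 47315534), 98988) = Rational(4683669945113, 47315534)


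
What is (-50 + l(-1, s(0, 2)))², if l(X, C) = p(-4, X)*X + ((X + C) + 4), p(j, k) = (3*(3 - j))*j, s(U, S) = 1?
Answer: 1444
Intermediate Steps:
p(j, k) = j*(9 - 3*j) (p(j, k) = (9 - 3*j)*j = j*(9 - 3*j))
l(X, C) = 4 + C - 83*X (l(X, C) = (3*(-4)*(3 - 1*(-4)))*X + ((X + C) + 4) = (3*(-4)*(3 + 4))*X + ((C + X) + 4) = (3*(-4)*7)*X + (4 + C + X) = -84*X + (4 + C + X) = 4 + C - 83*X)
(-50 + l(-1, s(0, 2)))² = (-50 + (4 + 1 - 83*(-1)))² = (-50 + (4 + 1 + 83))² = (-50 + 88)² = 38² = 1444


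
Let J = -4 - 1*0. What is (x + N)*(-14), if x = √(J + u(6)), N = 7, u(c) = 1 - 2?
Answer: -98 - 14*I*√5 ≈ -98.0 - 31.305*I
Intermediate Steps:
u(c) = -1
J = -4 (J = -4 + 0 = -4)
x = I*√5 (x = √(-4 - 1) = √(-5) = I*√5 ≈ 2.2361*I)
(x + N)*(-14) = (I*√5 + 7)*(-14) = (7 + I*√5)*(-14) = -98 - 14*I*√5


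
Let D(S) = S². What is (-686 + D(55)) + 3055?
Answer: 5394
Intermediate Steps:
(-686 + D(55)) + 3055 = (-686 + 55²) + 3055 = (-686 + 3025) + 3055 = 2339 + 3055 = 5394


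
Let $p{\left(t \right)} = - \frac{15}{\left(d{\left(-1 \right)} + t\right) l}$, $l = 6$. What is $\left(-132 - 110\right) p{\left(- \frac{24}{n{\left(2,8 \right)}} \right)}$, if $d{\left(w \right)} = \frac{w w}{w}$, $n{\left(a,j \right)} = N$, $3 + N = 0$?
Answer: $\frac{605}{7} \approx 86.429$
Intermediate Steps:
$N = -3$ ($N = -3 + 0 = -3$)
$n{\left(a,j \right)} = -3$
$d{\left(w \right)} = w$ ($d{\left(w \right)} = \frac{w^{2}}{w} = w$)
$p{\left(t \right)} = - \frac{15}{-6 + 6 t}$ ($p{\left(t \right)} = - \frac{15}{\left(-1 + t\right) 6} = - \frac{15}{-6 + 6 t}$)
$\left(-132 - 110\right) p{\left(- \frac{24}{n{\left(2,8 \right)}} \right)} = \left(-132 - 110\right) \left(- \frac{5}{-2 + 2 \left(- \frac{24}{-3}\right)}\right) = \left(-132 - 110\right) \left(- \frac{5}{-2 + 2 \left(\left(-24\right) \left(- \frac{1}{3}\right)\right)}\right) = - 242 \left(- \frac{5}{-2 + 2 \cdot 8}\right) = - 242 \left(- \frac{5}{-2 + 16}\right) = - 242 \left(- \frac{5}{14}\right) = - 242 \left(\left(-5\right) \frac{1}{14}\right) = \left(-242\right) \left(- \frac{5}{14}\right) = \frac{605}{7}$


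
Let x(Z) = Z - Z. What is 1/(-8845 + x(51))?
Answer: -1/8845 ≈ -0.00011306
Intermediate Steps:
x(Z) = 0
1/(-8845 + x(51)) = 1/(-8845 + 0) = 1/(-8845) = -1/8845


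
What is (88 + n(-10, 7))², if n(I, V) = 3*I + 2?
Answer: 3600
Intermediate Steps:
n(I, V) = 2 + 3*I
(88 + n(-10, 7))² = (88 + (2 + 3*(-10)))² = (88 + (2 - 30))² = (88 - 28)² = 60² = 3600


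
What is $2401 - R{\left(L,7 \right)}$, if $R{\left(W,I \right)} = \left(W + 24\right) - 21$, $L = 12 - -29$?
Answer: $2357$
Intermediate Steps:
$L = 41$ ($L = 12 + 29 = 41$)
$R{\left(W,I \right)} = 3 + W$ ($R{\left(W,I \right)} = \left(24 + W\right) - 21 = 3 + W$)
$2401 - R{\left(L,7 \right)} = 2401 - \left(3 + 41\right) = 2401 - 44 = 2357$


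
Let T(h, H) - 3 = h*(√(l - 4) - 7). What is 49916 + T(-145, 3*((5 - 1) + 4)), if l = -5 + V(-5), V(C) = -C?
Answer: 50934 - 290*I ≈ 50934.0 - 290.0*I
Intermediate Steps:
l = 0 (l = -5 - 1*(-5) = -5 + 5 = 0)
T(h, H) = 3 + h*(-7 + 2*I) (T(h, H) = 3 + h*(√(0 - 4) - 7) = 3 + h*(√(-4) - 7) = 3 + h*(2*I - 7) = 3 + h*(-7 + 2*I))
49916 + T(-145, 3*((5 - 1) + 4)) = 49916 + (3 - 145*(-7 + 2*I)) = 49916 + (3 + (1015 - 290*I)) = 49916 + (1018 - 290*I) = 50934 - 290*I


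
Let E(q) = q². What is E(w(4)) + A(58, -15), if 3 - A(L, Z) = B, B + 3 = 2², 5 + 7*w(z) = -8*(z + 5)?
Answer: 123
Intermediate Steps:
w(z) = -45/7 - 8*z/7 (w(z) = -5/7 + (-8*(z + 5))/7 = -5/7 + (-8*(5 + z))/7 = -5/7 + (-40 - 8*z)/7 = -5/7 + (-40/7 - 8*z/7) = -45/7 - 8*z/7)
B = 1 (B = -3 + 2² = -3 + 4 = 1)
A(L, Z) = 2 (A(L, Z) = 3 - 1*1 = 3 - 1 = 2)
E(w(4)) + A(58, -15) = (-45/7 - 8/7*4)² + 2 = (-45/7 - 32/7)² + 2 = (-11)² + 2 = 121 + 2 = 123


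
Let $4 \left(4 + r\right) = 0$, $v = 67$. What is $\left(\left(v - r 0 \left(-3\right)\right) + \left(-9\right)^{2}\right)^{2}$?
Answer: $21904$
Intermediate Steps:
$r = -4$ ($r = -4 + \frac{1}{4} \cdot 0 = -4 + 0 = -4$)
$\left(\left(v - r 0 \left(-3\right)\right) + \left(-9\right)^{2}\right)^{2} = \left(\left(67 - \left(-4\right) 0 \left(-3\right)\right) + \left(-9\right)^{2}\right)^{2} = \left(\left(67 - 0 \left(-3\right)\right) + 81\right)^{2} = \left(\left(67 - 0\right) + 81\right)^{2} = \left(\left(67 + 0\right) + 81\right)^{2} = \left(67 + 81\right)^{2} = 148^{2} = 21904$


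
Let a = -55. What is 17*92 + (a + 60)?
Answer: 1569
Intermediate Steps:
17*92 + (a + 60) = 17*92 + (-55 + 60) = 1564 + 5 = 1569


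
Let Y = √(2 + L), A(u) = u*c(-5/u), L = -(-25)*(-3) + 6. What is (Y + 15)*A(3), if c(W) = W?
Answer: -75 - 5*I*√67 ≈ -75.0 - 40.927*I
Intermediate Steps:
L = -69 (L = -5*15 + 6 = -75 + 6 = -69)
A(u) = -5 (A(u) = u*(-5/u) = -5)
Y = I*√67 (Y = √(2 - 69) = √(-67) = I*√67 ≈ 8.1853*I)
(Y + 15)*A(3) = (I*√67 + 15)*(-5) = (15 + I*√67)*(-5) = -75 - 5*I*√67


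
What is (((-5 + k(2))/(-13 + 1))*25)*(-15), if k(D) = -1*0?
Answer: -625/4 ≈ -156.25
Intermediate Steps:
k(D) = 0
(((-5 + k(2))/(-13 + 1))*25)*(-15) = (((-5 + 0)/(-13 + 1))*25)*(-15) = (-5/(-12)*25)*(-15) = (-5*(-1/12)*25)*(-15) = ((5/12)*25)*(-15) = (125/12)*(-15) = -625/4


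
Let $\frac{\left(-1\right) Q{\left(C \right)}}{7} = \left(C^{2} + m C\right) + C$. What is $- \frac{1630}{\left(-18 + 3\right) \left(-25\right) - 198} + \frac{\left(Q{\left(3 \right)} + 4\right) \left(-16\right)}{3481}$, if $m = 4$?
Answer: $- \frac{88298}{10443} \approx -8.4552$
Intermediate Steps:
$Q{\left(C \right)} = - 35 C - 7 C^{2}$ ($Q{\left(C \right)} = - 7 \left(\left(C^{2} + 4 C\right) + C\right) = - 7 \left(C^{2} + 5 C\right) = - 35 C - 7 C^{2}$)
$- \frac{1630}{\left(-18 + 3\right) \left(-25\right) - 198} + \frac{\left(Q{\left(3 \right)} + 4\right) \left(-16\right)}{3481} = - \frac{1630}{\left(-18 + 3\right) \left(-25\right) - 198} + \frac{\left(\left(-7\right) 3 \left(5 + 3\right) + 4\right) \left(-16\right)}{3481} = - \frac{1630}{\left(-15\right) \left(-25\right) - 198} + \left(\left(-7\right) 3 \cdot 8 + 4\right) \left(-16\right) \frac{1}{3481} = - \frac{1630}{375 - 198} + \left(-168 + 4\right) \left(-16\right) \frac{1}{3481} = - \frac{1630}{177} + \left(-164\right) \left(-16\right) \frac{1}{3481} = \left(-1630\right) \frac{1}{177} + 2624 \cdot \frac{1}{3481} = - \frac{1630}{177} + \frac{2624}{3481} = - \frac{88298}{10443}$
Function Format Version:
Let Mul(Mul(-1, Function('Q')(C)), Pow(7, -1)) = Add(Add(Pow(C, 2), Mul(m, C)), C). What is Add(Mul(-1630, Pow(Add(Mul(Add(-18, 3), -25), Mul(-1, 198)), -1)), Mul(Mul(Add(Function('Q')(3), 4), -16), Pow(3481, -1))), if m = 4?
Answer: Rational(-88298, 10443) ≈ -8.4552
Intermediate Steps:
Function('Q')(C) = Add(Mul(-35, C), Mul(-7, Pow(C, 2))) (Function('Q')(C) = Mul(-7, Add(Add(Pow(C, 2), Mul(4, C)), C)) = Mul(-7, Add(Pow(C, 2), Mul(5, C))) = Add(Mul(-35, C), Mul(-7, Pow(C, 2))))
Add(Mul(-1630, Pow(Add(Mul(Add(-18, 3), -25), Mul(-1, 198)), -1)), Mul(Mul(Add(Function('Q')(3), 4), -16), Pow(3481, -1))) = Add(Mul(-1630, Pow(Add(Mul(Add(-18, 3), -25), Mul(-1, 198)), -1)), Mul(Mul(Add(Mul(-7, 3, Add(5, 3)), 4), -16), Pow(3481, -1))) = Add(Mul(-1630, Pow(Add(Mul(-15, -25), -198), -1)), Mul(Mul(Add(Mul(-7, 3, 8), 4), -16), Rational(1, 3481))) = Add(Mul(-1630, Pow(Add(375, -198), -1)), Mul(Mul(Add(-168, 4), -16), Rational(1, 3481))) = Add(Mul(-1630, Pow(177, -1)), Mul(Mul(-164, -16), Rational(1, 3481))) = Add(Mul(-1630, Rational(1, 177)), Mul(2624, Rational(1, 3481))) = Add(Rational(-1630, 177), Rational(2624, 3481)) = Rational(-88298, 10443)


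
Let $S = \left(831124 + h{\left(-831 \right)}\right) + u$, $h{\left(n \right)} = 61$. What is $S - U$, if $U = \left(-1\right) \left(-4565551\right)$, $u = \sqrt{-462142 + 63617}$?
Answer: $-3734366 + 5 i \sqrt{15941} \approx -3.7344 \cdot 10^{6} + 631.29 i$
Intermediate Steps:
$u = 5 i \sqrt{15941}$ ($u = \sqrt{-398525} = 5 i \sqrt{15941} \approx 631.29 i$)
$U = 4565551$
$S = 831185 + 5 i \sqrt{15941}$ ($S = \left(831124 + 61\right) + 5 i \sqrt{15941} = 831185 + 5 i \sqrt{15941} \approx 8.3119 \cdot 10^{5} + 631.29 i$)
$S - U = \left(831185 + 5 i \sqrt{15941}\right) - 4565551 = -3734366 + 5 i \sqrt{15941}$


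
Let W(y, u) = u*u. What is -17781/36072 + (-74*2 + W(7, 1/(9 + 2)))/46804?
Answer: -8445399509/17023831704 ≈ -0.49609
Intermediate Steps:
W(y, u) = u²
-17781/36072 + (-74*2 + W(7, 1/(9 + 2)))/46804 = -17781/36072 + (-74*2 + (1/(9 + 2))²)/46804 = -17781*1/36072 + (-148 + (1/11)²)*(1/46804) = -5927/12024 + (-148 + (1/11)²)*(1/46804) = -5927/12024 + (-148 + 1/121)*(1/46804) = -5927/12024 - 17907/121*1/46804 = -5927/12024 - 17907/5663284 = -8445399509/17023831704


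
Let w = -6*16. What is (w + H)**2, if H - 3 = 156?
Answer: 3969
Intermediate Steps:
w = -96
H = 159 (H = 3 + 156 = 159)
(w + H)**2 = (-96 + 159)**2 = 63**2 = 3969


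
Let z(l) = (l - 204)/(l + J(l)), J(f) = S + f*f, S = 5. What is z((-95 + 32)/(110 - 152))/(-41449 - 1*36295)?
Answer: 81/272104 ≈ 0.00029768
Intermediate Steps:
J(f) = 5 + f**2 (J(f) = 5 + f*f = 5 + f**2)
z(l) = (-204 + l)/(5 + l + l**2) (z(l) = (l - 204)/(l + (5 + l**2)) = (-204 + l)/(5 + l + l**2))
z((-95 + 32)/(110 - 152))/(-41449 - 1*36295) = ((-204 + (-95 + 32)/(110 - 152))/(5 + (-95 + 32)/(110 - 152) + ((-95 + 32)/(110 - 152))**2))/(-41449 - 1*36295) = ((-204 - 63/(-42))/(5 - 63/(-42) + (-63/(-42))**2))/(-41449 - 36295) = ((-204 - 63*(-1/42))/(5 - 63*(-1/42) + (-63*(-1/42))**2))/(-77744) = ((-204 + 3/2)/(5 + 3/2 + (3/2)**2))*(-1/77744) = (-405/2/(5 + 3/2 + 9/4))*(-1/77744) = (-405/2/(35/4))*(-1/77744) = ((4/35)*(-405/2))*(-1/77744) = -162/7*(-1/77744) = 81/272104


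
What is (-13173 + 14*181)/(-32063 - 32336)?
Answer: 10639/64399 ≈ 0.16520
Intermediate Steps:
(-13173 + 14*181)/(-32063 - 32336) = (-13173 + 2534)/(-64399) = -10639*(-1/64399) = 10639/64399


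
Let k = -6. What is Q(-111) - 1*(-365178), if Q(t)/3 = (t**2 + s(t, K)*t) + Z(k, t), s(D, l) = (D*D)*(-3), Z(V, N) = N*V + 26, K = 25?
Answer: 12712896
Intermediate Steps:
Z(V, N) = 26 + N*V
s(D, l) = -3*D**2 (s(D, l) = D**2*(-3) = -3*D**2)
Q(t) = 78 - 18*t - 9*t**3 + 3*t**2 (Q(t) = 3*((t**2 + (-3*t**2)*t) + (26 + t*(-6))) = 3*((t**2 - 3*t**3) + (26 - 6*t)) = 3*(26 + t**2 - 6*t - 3*t**3) = 78 - 18*t - 9*t**3 + 3*t**2)
Q(-111) - 1*(-365178) = (78 - 18*(-111) - 9*(-111)**3 + 3*(-111)**2) - 1*(-365178) = (78 + 1998 - 9*(-1367631) + 3*12321) + 365178 = (78 + 1998 + 12308679 + 36963) + 365178 = 12347718 + 365178 = 12712896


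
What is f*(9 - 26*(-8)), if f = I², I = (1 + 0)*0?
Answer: 0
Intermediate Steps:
I = 0 (I = 1*0 = 0)
f = 0 (f = 0² = 0)
f*(9 - 26*(-8)) = 0*(9 - 26*(-8)) = 0*(9 + 208) = 0*217 = 0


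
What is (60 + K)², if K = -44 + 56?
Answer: 5184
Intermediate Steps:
K = 12
(60 + K)² = (60 + 12)² = 72² = 5184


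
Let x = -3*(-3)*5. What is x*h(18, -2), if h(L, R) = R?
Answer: -90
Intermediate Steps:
x = 45 (x = 9*5 = 45)
x*h(18, -2) = 45*(-2) = -90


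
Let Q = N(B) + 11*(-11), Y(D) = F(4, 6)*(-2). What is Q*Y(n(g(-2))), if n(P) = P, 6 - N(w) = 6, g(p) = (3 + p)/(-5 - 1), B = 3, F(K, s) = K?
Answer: 968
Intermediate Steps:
g(p) = -1/2 - p/6 (g(p) = (3 + p)/(-6) = (3 + p)*(-1/6) = -1/2 - p/6)
N(w) = 0 (N(w) = 6 - 1*6 = 6 - 6 = 0)
Y(D) = -8 (Y(D) = 4*(-2) = -8)
Q = -121 (Q = 0 + 11*(-11) = 0 - 121 = -121)
Q*Y(n(g(-2))) = -121*(-8) = 968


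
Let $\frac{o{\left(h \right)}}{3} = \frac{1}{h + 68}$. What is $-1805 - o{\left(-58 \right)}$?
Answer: $- \frac{18053}{10} \approx -1805.3$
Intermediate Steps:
$o{\left(h \right)} = \frac{3}{68 + h}$ ($o{\left(h \right)} = \frac{3}{h + 68} = \frac{3}{68 + h}$)
$-1805 - o{\left(-58 \right)} = -1805 - \frac{3}{68 - 58} = -1805 - \frac{3}{10} = - \frac{18053}{10}$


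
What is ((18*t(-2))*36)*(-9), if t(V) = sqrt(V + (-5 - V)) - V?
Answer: -11664 - 5832*I*sqrt(5) ≈ -11664.0 - 13041.0*I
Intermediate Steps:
t(V) = -V + I*sqrt(5) (t(V) = sqrt(-5) - V = I*sqrt(5) - V = -V + I*sqrt(5))
((18*t(-2))*36)*(-9) = ((18*(-1*(-2) + I*sqrt(5)))*36)*(-9) = ((18*(2 + I*sqrt(5)))*36)*(-9) = ((36 + 18*I*sqrt(5))*36)*(-9) = (1296 + 648*I*sqrt(5))*(-9) = -11664 - 5832*I*sqrt(5)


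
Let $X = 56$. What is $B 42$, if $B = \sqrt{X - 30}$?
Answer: $42 \sqrt{26} \approx 214.16$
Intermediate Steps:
$B = \sqrt{26}$ ($B = \sqrt{56 - 30} = \sqrt{26} \approx 5.099$)
$B 42 = \sqrt{26} \cdot 42 = 42 \sqrt{26}$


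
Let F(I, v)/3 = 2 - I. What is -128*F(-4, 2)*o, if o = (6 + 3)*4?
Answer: -82944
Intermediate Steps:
F(I, v) = 6 - 3*I (F(I, v) = 3*(2 - I) = 6 - 3*I)
o = 36 (o = 9*4 = 36)
-128*F(-4, 2)*o = -128*(6 - 3*(-4))*36 = -128*(6 + 12)*36 = -2304*36 = -128*648 = -82944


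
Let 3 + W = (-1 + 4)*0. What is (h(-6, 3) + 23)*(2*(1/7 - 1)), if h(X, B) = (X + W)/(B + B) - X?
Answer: -330/7 ≈ -47.143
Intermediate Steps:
W = -3 (W = -3 + (-1 + 4)*0 = -3 + 3*0 = -3 + 0 = -3)
h(X, B) = -X + (-3 + X)/(2*B) (h(X, B) = (X - 3)/(B + B) - X = (-3 + X)/((2*B)) - X = (-3 + X)*(1/(2*B)) - X = (-3 + X)/(2*B) - X = -X + (-3 + X)/(2*B))
(h(-6, 3) + 23)*(2*(1/7 - 1)) = ((½)*(-3 - 6 - 2*3*(-6))/3 + 23)*(2*(1/7 - 1)) = ((½)*(⅓)*(-3 - 6 + 36) + 23)*(2*(⅐ - 1)) = ((½)*(⅓)*27 + 23)*(2*(-6/7)) = (9/2 + 23)*(-12/7) = (55/2)*(-12/7) = -330/7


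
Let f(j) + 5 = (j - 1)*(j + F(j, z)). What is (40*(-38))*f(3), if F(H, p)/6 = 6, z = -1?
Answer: -110960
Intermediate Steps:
F(H, p) = 36 (F(H, p) = 6*6 = 36)
f(j) = -5 + (-1 + j)*(36 + j) (f(j) = -5 + (j - 1)*(j + 36) = -5 + (-1 + j)*(36 + j))
(40*(-38))*f(3) = (40*(-38))*(-41 + 3² + 35*3) = -1520*(-41 + 9 + 105) = -1520*73 = -110960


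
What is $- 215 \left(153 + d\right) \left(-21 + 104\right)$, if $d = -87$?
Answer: $-1177770$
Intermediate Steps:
$- 215 \left(153 + d\right) \left(-21 + 104\right) = - 215 \left(153 - 87\right) \left(-21 + 104\right) = - 215 \cdot 66 \cdot 83 = \left(-215\right) 5478 = -1177770$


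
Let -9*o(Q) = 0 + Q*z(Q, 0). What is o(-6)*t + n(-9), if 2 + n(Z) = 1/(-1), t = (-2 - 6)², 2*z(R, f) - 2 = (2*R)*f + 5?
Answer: 439/3 ≈ 146.33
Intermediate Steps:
z(R, f) = 7/2 + R*f (z(R, f) = 1 + ((2*R)*f + 5)/2 = 1 + (2*R*f + 5)/2 = 1 + (5 + 2*R*f)/2 = 1 + (5/2 + R*f) = 7/2 + R*f)
t = 64 (t = (-8)² = 64)
n(Z) = -3 (n(Z) = -2 + 1/(-1) = -2 + 1*(-1) = -2 - 1 = -3)
o(Q) = -7*Q/18 (o(Q) = -(0 + Q*(7/2 + Q*0))/9 = -(0 + Q*(7/2 + 0))/9 = -(0 + Q*(7/2))/9 = -(0 + 7*Q/2)/9 = -7*Q/18)
o(-6)*t + n(-9) = -7/18*(-6)*64 - 3 = (7/3)*64 - 3 = 448/3 - 3 = 439/3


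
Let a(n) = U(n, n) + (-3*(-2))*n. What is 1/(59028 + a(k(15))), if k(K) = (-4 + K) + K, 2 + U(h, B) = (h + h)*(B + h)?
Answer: 1/61886 ≈ 1.6159e-5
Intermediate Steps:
U(h, B) = -2 + 2*h*(B + h) (U(h, B) = -2 + (h + h)*(B + h) = -2 + (2*h)*(B + h) = -2 + 2*h*(B + h))
k(K) = -4 + 2*K
a(n) = -2 + 4*n² + 6*n (a(n) = (-2 + 2*n² + 2*n*n) + (-3*(-2))*n = (-2 + 2*n² + 2*n²) + 6*n = (-2 + 4*n²) + 6*n = -2 + 4*n² + 6*n)
1/(59028 + a(k(15))) = 1/(59028 + (-2 + 4*(-4 + 2*15)² + 6*(-4 + 2*15))) = 1/(59028 + (-2 + 4*(-4 + 30)² + 6*(-4 + 30))) = 1/(59028 + (-2 + 4*26² + 6*26)) = 1/(59028 + (-2 + 4*676 + 156)) = 1/(59028 + (-2 + 2704 + 156)) = 1/(59028 + 2858) = 1/61886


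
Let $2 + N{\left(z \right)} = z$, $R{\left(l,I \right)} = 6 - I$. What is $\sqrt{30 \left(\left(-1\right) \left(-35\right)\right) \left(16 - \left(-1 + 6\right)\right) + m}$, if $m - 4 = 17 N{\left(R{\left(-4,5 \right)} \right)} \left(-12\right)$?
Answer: $\sqrt{11758} \approx 108.43$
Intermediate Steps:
$N{\left(z \right)} = -2 + z$
$m = 208$ ($m = 4 + 17 \left(-2 + \left(6 - 5\right)\right) \left(-12\right) = 4 + 17 \left(-2 + 1\right) \left(-12\right) = 4 + 17 \left(-1\right) \left(-12\right) = 4 - -204 = 4 + 204 = 208$)
$\sqrt{30 \left(\left(-1\right) \left(-35\right)\right) \left(16 - \left(-1 + 6\right)\right) + m} = \sqrt{30 \left(\left(-1\right) \left(-35\right)\right) \left(16 - \left(-1 + 6\right)\right) + 208} = \sqrt{30 \cdot 35 \left(16 - 5\right) + 208} = \sqrt{1050 \left(16 - 5\right) + 208} = \sqrt{1050 \cdot 11 + 208} = \sqrt{11550 + 208} = \sqrt{11758}$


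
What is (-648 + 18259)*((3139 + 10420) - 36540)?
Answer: -404718391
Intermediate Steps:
(-648 + 18259)*((3139 + 10420) - 36540) = 17611*(13559 - 36540) = 17611*(-22981) = -404718391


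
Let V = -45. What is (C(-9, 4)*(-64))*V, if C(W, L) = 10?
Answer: 28800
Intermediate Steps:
(C(-9, 4)*(-64))*V = (10*(-64))*(-45) = -640*(-45) = 28800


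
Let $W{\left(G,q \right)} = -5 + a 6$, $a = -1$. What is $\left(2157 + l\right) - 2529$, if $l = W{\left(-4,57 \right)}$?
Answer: $-383$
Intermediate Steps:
$W{\left(G,q \right)} = -11$ ($W{\left(G,q \right)} = -5 - 6 = -11$)
$l = -11$
$\left(2157 + l\right) - 2529 = \left(2157 - 11\right) - 2529 = 2146 - 2529 = -383$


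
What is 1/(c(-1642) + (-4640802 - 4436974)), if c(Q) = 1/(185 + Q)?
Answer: -1457/13226319633 ≈ -1.1016e-7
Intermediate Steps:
1/(c(-1642) + (-4640802 - 4436974)) = 1/(1/(185 - 1642) + (-4640802 - 4436974)) = 1/(1/(-1457) - 9077776) = 1/(-1/1457 - 9077776) = 1/(-13226319633/1457) = -1457/13226319633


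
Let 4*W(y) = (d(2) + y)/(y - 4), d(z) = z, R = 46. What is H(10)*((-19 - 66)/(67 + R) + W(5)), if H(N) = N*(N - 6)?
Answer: 4510/113 ≈ 39.911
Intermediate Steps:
H(N) = N*(-6 + N)
W(y) = (2 + y)/(4*(-4 + y)) (W(y) = ((2 + y)/(y - 4))/4 = ((2 + y)/(-4 + y))/4 = (2 + y)/(4*(-4 + y)))
H(10)*((-19 - 66)/(67 + R) + W(5)) = (10*(-6 + 10))*((-19 - 66)/(67 + 46) + (2 + 5)/(4*(-4 + 5))) = (10*4)*(-85/113 + (¼)*7/1) = 40*(-85*1/113 + (¼)*1*7) = 40*(-85/113 + 7/4) = 40*(451/452) = 4510/113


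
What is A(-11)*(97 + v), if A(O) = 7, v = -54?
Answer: 301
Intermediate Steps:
A(-11)*(97 + v) = 7*(97 - 54) = 7*43 = 301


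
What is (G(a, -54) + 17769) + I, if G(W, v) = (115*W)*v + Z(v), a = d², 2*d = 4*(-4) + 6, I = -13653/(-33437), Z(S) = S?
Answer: -4598744142/33437 ≈ -1.3753e+5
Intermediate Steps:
I = 13653/33437 (I = -13653*(-1/33437) = 13653/33437 ≈ 0.40832)
d = -5 (d = (4*(-4) + 6)/2 = (-16 + 6)/2 = (½)*(-10) = -5)
a = 25 (a = (-5)² = 25)
G(W, v) = v + 115*W*v (G(W, v) = (115*W)*v + v = 115*W*v + v = v + 115*W*v)
(G(a, -54) + 17769) + I = (-54*(1 + 115*25) + 17769) + 13653/33437 = (-54*(1 + 2875) + 17769) + 13653/33437 = (-54*2876 + 17769) + 13653/33437 = (-155304 + 17769) + 13653/33437 = -137535 + 13653/33437 = -4598744142/33437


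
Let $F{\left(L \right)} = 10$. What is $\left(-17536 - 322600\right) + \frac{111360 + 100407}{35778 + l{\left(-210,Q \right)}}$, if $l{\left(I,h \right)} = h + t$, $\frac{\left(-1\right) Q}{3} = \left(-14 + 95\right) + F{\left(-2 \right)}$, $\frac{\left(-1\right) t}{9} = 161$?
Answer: $- \frac{3861153283}{11352} \approx -3.4013 \cdot 10^{5}$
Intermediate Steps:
$t = -1449$ ($t = \left(-9\right) 161 = -1449$)
$Q = -273$ ($Q = - 3 \left(\left(-14 + 95\right) + 10\right) = - 3 \left(81 + 10\right) = \left(-3\right) 91 = -273$)
$l{\left(I,h \right)} = -1449 + h$ ($l{\left(I,h \right)} = h - 1449 = -1449 + h$)
$\left(-17536 - 322600\right) + \frac{111360 + 100407}{35778 + l{\left(-210,Q \right)}} = \left(-17536 - 322600\right) + \frac{111360 + 100407}{35778 - 1722} = -340136 + \frac{211767}{35778 - 1722} = -340136 + \frac{211767}{34056} = -340136 + 211767 \cdot \frac{1}{34056} = -340136 + \frac{70589}{11352} = - \frac{3861153283}{11352}$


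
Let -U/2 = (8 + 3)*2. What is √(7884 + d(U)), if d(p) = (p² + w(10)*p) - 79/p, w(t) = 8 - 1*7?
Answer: √4732453/22 ≈ 98.883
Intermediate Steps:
w(t) = 1 (w(t) = 8 - 7 = 1)
U = -44 (U = -2*(8 + 3)*2 = -22*2 = -2*22 = -44)
d(p) = p + p² - 79/p (d(p) = (p² + 1*p) - 79/p = (p² + p) - 79/p = (p + p²) - 79/p = p + p² - 79/p)
√(7884 + d(U)) = √(7884 + (-44 + (-44)² - 79/(-44))) = √(7884 + (-44 + 1936 - 79*(-1/44))) = √(7884 + (-44 + 1936 + 79/44)) = √(7884 + 83327/44) = √(430223/44) = √4732453/22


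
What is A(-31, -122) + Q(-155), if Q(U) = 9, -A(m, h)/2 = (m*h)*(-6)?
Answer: 45393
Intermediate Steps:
A(m, h) = 12*h*m (A(m, h) = -2*m*h*(-6) = -2*h*m*(-6) = -(-12)*h*m = 12*h*m)
A(-31, -122) + Q(-155) = 12*(-122)*(-31) + 9 = 45384 + 9 = 45393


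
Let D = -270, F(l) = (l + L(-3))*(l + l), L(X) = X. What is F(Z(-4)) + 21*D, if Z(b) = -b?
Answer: -5662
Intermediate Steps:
F(l) = 2*l*(-3 + l) (F(l) = (l - 3)*(l + l) = (-3 + l)*(2*l) = 2*l*(-3 + l))
F(Z(-4)) + 21*D = 2*(-1*(-4))*(-3 - 1*(-4)) + 21*(-270) = 2*4*(-3 + 4) - 5670 = 2*4*1 - 5670 = 8 - 5670 = -5662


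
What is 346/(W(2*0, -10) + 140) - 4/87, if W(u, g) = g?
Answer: 14791/5655 ≈ 2.6156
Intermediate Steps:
346/(W(2*0, -10) + 140) - 4/87 = 346/(-10 + 140) - 4/87 = 346/130 - 4*1/87 = 346*(1/130) - 4/87 = 173/65 - 4/87 = 14791/5655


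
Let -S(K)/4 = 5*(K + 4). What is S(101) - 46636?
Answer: -48736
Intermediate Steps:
S(K) = -80 - 20*K (S(K) = -20*(K + 4) = -20*(4 + K) = -4*(20 + 5*K) = -80 - 20*K)
S(101) - 46636 = (-80 - 20*101) - 46636 = (-80 - 2020) - 46636 = -2100 - 46636 = -48736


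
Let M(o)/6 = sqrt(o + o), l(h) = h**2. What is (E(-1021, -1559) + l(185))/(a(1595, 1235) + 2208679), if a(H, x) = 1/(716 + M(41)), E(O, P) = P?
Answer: 4086053910544168/276274458789769577 + 65332*sqrt(82)/828823376369308731 ≈ 0.014790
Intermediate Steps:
M(o) = 6*sqrt(2)*sqrt(o) (M(o) = 6*sqrt(o + o) = 6*sqrt(2*o) = 6*(sqrt(2)*sqrt(o)) = 6*sqrt(2)*sqrt(o))
a(H, x) = 1/(716 + 6*sqrt(82)) (a(H, x) = 1/(716 + 6*sqrt(2)*sqrt(41)) = 1/(716 + 6*sqrt(82)))
(E(-1021, -1559) + l(185))/(a(1595, 1235) + 2208679) = (-1559 + 185**2)/((179/127426 - 3*sqrt(82)/254852) + 2208679) = (-1559 + 34225)/(281443130433/127426 - 3*sqrt(82)/254852) = 32666/(281443130433/127426 - 3*sqrt(82)/254852)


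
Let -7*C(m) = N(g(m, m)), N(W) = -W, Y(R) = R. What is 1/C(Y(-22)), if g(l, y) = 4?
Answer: 7/4 ≈ 1.7500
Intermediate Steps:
C(m) = 4/7 (C(m) = -(-1)*4/7 = -1/7*(-4) = 4/7)
1/C(Y(-22)) = 1/(4/7) = 7/4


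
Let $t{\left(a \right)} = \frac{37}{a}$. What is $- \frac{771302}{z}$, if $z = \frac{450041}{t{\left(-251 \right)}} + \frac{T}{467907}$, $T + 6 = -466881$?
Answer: $\frac{2225535230303}{8809154692626} \approx 0.25264$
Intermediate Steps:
$T = -466887$ ($T = -6 - 466881 = -466887$)
$z = - \frac{17618309385252}{5770853}$ ($z = \frac{450041}{37 \frac{1}{-251}} - \frac{466887}{467907} = \frac{450041}{37 \left(- \frac{1}{251}\right)} - \frac{155629}{155969} = \frac{450041}{- \frac{37}{251}} - \frac{155629}{155969} = 450041 \left(- \frac{251}{37}\right) - \frac{155629}{155969} = - \frac{112960291}{37} - \frac{155629}{155969} = - \frac{17618309385252}{5770853} \approx -3.053 \cdot 10^{6}$)
$- \frac{771302}{z} = - \frac{771302}{- \frac{17618309385252}{5770853}} = \left(-771302\right) \left(- \frac{5770853}{17618309385252}\right) = \frac{2225535230303}{8809154692626}$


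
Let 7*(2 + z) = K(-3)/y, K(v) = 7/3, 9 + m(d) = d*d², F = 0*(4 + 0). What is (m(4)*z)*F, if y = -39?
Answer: 0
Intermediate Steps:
F = 0 (F = 0*4 = 0)
m(d) = -9 + d³ (m(d) = -9 + d*d² = -9 + d³)
K(v) = 7/3 (K(v) = 7*(⅓) = 7/3)
z = -235/117 (z = -2 + ((7/3)/(-39))/7 = -2 + ((7/3)*(-1/39))/7 = -2 + (⅐)*(-7/117) = -2 - 1/117 = -235/117 ≈ -2.0085)
(m(4)*z)*F = ((-9 + 4³)*(-235/117))*0 = ((-9 + 64)*(-235/117))*0 = (55*(-235/117))*0 = -12925/117*0 = 0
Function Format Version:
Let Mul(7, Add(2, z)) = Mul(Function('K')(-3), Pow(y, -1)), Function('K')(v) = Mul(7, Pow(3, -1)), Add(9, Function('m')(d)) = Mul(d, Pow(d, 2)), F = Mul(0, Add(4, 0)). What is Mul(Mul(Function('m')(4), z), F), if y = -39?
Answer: 0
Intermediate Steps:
F = 0 (F = Mul(0, 4) = 0)
Function('m')(d) = Add(-9, Pow(d, 3)) (Function('m')(d) = Add(-9, Mul(d, Pow(d, 2))) = Add(-9, Pow(d, 3)))
Function('K')(v) = Rational(7, 3) (Function('K')(v) = Mul(7, Rational(1, 3)) = Rational(7, 3))
z = Rational(-235, 117) (z = Add(-2, Mul(Rational(1, 7), Mul(Rational(7, 3), Pow(-39, -1)))) = Add(-2, Mul(Rational(1, 7), Mul(Rational(7, 3), Rational(-1, 39)))) = Add(-2, Mul(Rational(1, 7), Rational(-7, 117))) = Add(-2, Rational(-1, 117)) = Rational(-235, 117) ≈ -2.0085)
Mul(Mul(Function('m')(4), z), F) = Mul(Mul(Add(-9, Pow(4, 3)), Rational(-235, 117)), 0) = Mul(Mul(Add(-9, 64), Rational(-235, 117)), 0) = Mul(Mul(55, Rational(-235, 117)), 0) = Mul(Rational(-12925, 117), 0) = 0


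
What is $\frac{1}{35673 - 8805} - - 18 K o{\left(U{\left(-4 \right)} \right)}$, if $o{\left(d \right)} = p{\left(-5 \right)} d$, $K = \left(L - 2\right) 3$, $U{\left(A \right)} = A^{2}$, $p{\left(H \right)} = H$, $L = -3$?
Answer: $\frac{580348801}{26868} \approx 21600.0$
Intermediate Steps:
$K = -15$ ($K = \left(-3 - 2\right) 3 = \left(-5\right) 3 = -15$)
$o{\left(d \right)} = - 5 d$
$\frac{1}{35673 - 8805} - - 18 K o{\left(U{\left(-4 \right)} \right)} = \frac{1}{35673 - 8805} - \left(-18\right) \left(-15\right) \left(- 5 \left(-4\right)^{2}\right) = \frac{1}{26868} - 270 \left(\left(-5\right) 16\right) = \frac{1}{26868} - 270 \left(-80\right) = \frac{1}{26868} - -21600 = \frac{1}{26868} + 21600 = \frac{580348801}{26868}$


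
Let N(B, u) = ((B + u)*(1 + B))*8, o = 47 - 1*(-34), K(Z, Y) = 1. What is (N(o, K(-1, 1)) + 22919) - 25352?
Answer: 51359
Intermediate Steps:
o = 81 (o = 47 + 34 = 81)
N(B, u) = 8*(1 + B)*(B + u) (N(B, u) = ((1 + B)*(B + u))*8 = 8*(1 + B)*(B + u))
(N(o, K(-1, 1)) + 22919) - 25352 = ((8*81 + 8*1 + 8*81² + 8*81*1) + 22919) - 25352 = ((648 + 8 + 8*6561 + 648) + 22919) - 25352 = ((648 + 8 + 52488 + 648) + 22919) - 25352 = (53792 + 22919) - 25352 = 76711 - 25352 = 51359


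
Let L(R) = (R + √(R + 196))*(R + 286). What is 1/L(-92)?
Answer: -23/405460 - √26/810920 ≈ -6.3014e-5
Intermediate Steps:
L(R) = (286 + R)*(R + √(196 + R)) (L(R) = (R + √(196 + R))*(286 + R) = (286 + R)*(R + √(196 + R)))
1/L(-92) = 1/((-92)² + 286*(-92) + 286*√(196 - 92) - 92*√(196 - 92)) = 1/(8464 - 26312 + 286*√104 - 184*√26) = 1/(8464 - 26312 + 286*(2*√26) - 184*√26) = 1/(8464 - 26312 + 572*√26 - 184*√26) = 1/(-17848 + 388*√26)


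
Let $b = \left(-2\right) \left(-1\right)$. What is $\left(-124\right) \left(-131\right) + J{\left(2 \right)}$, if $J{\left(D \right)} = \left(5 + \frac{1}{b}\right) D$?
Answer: $16255$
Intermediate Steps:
$b = 2$
$J{\left(D \right)} = \frac{11 D}{2}$ ($J{\left(D \right)} = \left(5 + \frac{1}{2}\right) D = \frac{11 D}{2}$)
$\left(-124\right) \left(-131\right) + J{\left(2 \right)} = \left(-124\right) \left(-131\right) + \frac{11}{2} \cdot 2 = 16244 + 11 = 16255$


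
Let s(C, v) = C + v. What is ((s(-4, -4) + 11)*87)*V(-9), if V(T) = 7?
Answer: 1827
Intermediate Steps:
((s(-4, -4) + 11)*87)*V(-9) = (((-4 - 4) + 11)*87)*7 = ((-8 + 11)*87)*7 = (3*87)*7 = 261*7 = 1827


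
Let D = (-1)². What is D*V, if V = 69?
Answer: 69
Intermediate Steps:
D = 1
D*V = 1*69 = 69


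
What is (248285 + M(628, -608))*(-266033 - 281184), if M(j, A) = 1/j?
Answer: -85323705893877/628 ≈ -1.3587e+11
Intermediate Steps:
(248285 + M(628, -608))*(-266033 - 281184) = (248285 + 1/628)*(-266033 - 281184) = (248285 + 1/628)*(-547217) = (155922981/628)*(-547217) = -85323705893877/628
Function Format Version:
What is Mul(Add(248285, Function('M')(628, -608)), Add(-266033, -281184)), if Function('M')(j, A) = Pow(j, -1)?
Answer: Rational(-85323705893877, 628) ≈ -1.3587e+11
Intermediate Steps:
Mul(Add(248285, Function('M')(628, -608)), Add(-266033, -281184)) = Mul(Add(248285, Pow(628, -1)), Add(-266033, -281184)) = Mul(Add(248285, Rational(1, 628)), -547217) = Mul(Rational(155922981, 628), -547217) = Rational(-85323705893877, 628)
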